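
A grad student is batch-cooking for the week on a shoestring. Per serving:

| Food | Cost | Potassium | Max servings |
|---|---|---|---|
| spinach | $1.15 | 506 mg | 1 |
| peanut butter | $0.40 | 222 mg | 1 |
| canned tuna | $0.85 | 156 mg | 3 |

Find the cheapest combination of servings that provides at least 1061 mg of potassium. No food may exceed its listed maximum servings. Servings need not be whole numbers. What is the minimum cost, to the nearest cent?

Cost per mg of potassium: peanut butter $0.0018, spinach $0.0023, canned tuna $0.0054.
Take 1 serving of peanut butter: +222.0 mg potassium for $0.40 (total $0.40, still need 839.0 mg).
Take 1 serving of spinach: +506.0 mg potassium for $1.15 (total $1.55, still need 333.0 mg).
Take 2.135 servings of canned tuna: +333.0 mg potassium for $1.81 (total $3.36, still need 0.0 mg).
Greedy by cheapest-per-mg is optimal for a single linear constraint, so the minimum cost is $3.36.

$3.36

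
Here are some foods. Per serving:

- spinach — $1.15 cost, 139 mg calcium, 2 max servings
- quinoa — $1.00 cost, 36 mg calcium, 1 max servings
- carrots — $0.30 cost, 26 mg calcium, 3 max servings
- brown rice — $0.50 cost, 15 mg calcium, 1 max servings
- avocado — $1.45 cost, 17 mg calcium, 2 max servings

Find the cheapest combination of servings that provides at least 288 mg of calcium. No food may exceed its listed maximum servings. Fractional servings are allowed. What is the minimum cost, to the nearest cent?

$2.42

Cost per mg of calcium: spinach $0.0083, carrots $0.0115, quinoa $0.0278, brown rice $0.0333, avocado $0.0853.
Take 2 servings of spinach: +278.0 mg calcium for $2.30 (total $2.30, still need 10.0 mg).
Take 0.3846 servings of carrots: +10.0 mg calcium for $0.12 (total $2.42, still need 0.0 mg).
Filling from the cheapest source first is optimal under one linear minimum: $2.42.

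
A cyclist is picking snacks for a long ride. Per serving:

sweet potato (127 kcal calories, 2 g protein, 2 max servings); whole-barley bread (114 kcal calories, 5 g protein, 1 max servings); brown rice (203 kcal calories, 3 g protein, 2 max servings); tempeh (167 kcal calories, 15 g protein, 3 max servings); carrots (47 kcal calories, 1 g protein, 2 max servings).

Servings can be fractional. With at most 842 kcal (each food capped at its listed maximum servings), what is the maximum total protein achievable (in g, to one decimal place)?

Protein per kcal: tempeh 0.08982, whole-barley bread 0.04386, carrots 0.02128, sweet potato 0.01575, brown rice 0.01478.
Take 3 servings of tempeh: uses 501 kcal, +45.0 g protein (running total 45.0 g).
Take 1 serving of whole-barley bread: uses 114 kcal, +5.0 g protein (running total 50.0 g).
Take 2 servings of carrots: uses 94 kcal, +2.0 g protein (running total 52.0 g).
Take 1.047 servings of sweet potato: uses 133 kcal, +2.1 g protein (running total 54.1 g).
Greedy by best ratio exhausts the calories allowance optimally: 54.1 g.

54.1 g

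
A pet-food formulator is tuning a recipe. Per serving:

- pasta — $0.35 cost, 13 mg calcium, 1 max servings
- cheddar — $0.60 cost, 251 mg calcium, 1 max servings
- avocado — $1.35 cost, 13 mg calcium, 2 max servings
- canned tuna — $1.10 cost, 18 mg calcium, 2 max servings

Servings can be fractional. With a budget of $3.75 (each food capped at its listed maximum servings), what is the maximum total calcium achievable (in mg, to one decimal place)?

Calcium per dollar: cheddar 418.3, pasta 37.14, canned tuna 16.36, avocado 9.63.
Take 1 serving of cheddar: spends $0.60, +251.0 mg calcium (running total 251.0 mg).
Take 1 serving of pasta: spends $0.35, +13.0 mg calcium (running total 264.0 mg).
Take 2 servings of canned tuna: spends $2.20, +36.0 mg calcium (running total 300.0 mg).
Take 0.4444 servings of avocado: spends $0.60, +5.8 mg calcium (running total 305.8 mg).
Greedy by best ratio exhausts the cost allowance optimally: 305.8 mg.

305.8 mg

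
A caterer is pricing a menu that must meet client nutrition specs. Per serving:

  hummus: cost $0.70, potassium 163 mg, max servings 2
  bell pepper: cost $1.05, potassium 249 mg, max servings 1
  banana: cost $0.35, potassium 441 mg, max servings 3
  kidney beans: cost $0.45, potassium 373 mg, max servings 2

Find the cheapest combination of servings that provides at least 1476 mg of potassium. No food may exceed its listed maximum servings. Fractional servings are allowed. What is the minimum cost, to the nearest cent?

Cost per mg of potassium: banana $0.0008, kidney beans $0.0012, bell pepper $0.0042, hummus $0.0043.
Take 3 servings of banana: +1323.0 mg potassium for $1.05 (total $1.05, still need 153.0 mg).
Take 0.4102 servings of kidney beans: +153.0 mg potassium for $0.18 (total $1.23, still need 0.0 mg).
Filling from the cheapest source first is optimal under one linear minimum: $1.23.

$1.23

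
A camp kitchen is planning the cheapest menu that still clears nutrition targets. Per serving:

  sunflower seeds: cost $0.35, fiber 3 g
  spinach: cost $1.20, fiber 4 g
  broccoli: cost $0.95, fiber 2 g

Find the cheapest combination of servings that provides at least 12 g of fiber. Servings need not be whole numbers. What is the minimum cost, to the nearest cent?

Cost per g of fiber: sunflower seeds $0.1167, spinach $0.3000, broccoli $0.4750.
With no serving limits, use only sunflower seeds: 12 g / 3 g = 4 servings × $0.35 = $1.40.

$1.40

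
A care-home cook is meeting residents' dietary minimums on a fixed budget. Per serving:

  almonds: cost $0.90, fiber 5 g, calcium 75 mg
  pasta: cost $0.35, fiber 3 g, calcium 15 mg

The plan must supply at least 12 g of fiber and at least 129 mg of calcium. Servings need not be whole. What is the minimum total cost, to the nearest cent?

$1.84

Minimising a linear cost over {fiber ≥ 12, calcium ≥ 129, servings ≥ 0} — the optimum is at a vertex, using one or two foods.
almonds only: max(12/5, 129/75) = 2.4 servings → $2.16.
pasta only: max(12/3, 129/15) = 8.6 servings → $3.01.
almonds + pasta with both tight: 1.38 servings and 1.7 servings → $1.84.
So the least-cost plan costs $1.84.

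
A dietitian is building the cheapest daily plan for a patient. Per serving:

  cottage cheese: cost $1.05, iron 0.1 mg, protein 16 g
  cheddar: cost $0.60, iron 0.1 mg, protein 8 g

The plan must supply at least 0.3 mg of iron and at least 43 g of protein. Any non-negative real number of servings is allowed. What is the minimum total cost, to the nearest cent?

$2.87

For a min-cost LP with two ≥-constraints, a basic feasible solution has at most two positive variables.
cottage cheese only: max(0.3/0.1, 43/16) = 3 servings → $3.15.
cheddar only: max(0.3/0.1, 43/8) = 5.375 servings → $3.23.
cottage cheese + cheddar with both tight: 2.375 servings and 0.625 servings → $2.87.
So the least-cost plan costs $2.87.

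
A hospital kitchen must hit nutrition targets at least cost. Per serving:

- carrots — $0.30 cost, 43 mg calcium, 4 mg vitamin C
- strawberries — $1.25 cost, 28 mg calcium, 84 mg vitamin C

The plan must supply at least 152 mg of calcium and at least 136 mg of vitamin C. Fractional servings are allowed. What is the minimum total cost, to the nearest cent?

$2.64

Check every corner: each single food scaled to meet both minima, and each pair solved so both constraints bind.
carrots only: max(152/43, 136/4) = 34 servings → $10.20.
strawberries only: max(152/28, 136/84) = 5.429 servings → $6.79.
carrots + strawberries with both tight: 2.56 servings and 1.497 servings → $2.64.
So the least-cost plan costs $2.64.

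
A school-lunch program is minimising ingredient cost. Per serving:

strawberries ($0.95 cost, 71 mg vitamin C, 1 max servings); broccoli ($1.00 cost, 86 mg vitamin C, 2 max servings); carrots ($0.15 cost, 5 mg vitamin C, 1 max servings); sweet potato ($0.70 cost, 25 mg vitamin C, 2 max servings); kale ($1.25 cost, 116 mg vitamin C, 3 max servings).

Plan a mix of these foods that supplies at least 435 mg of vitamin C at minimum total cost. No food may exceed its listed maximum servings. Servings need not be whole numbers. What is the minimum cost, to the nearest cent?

$4.76

Cost per mg of vitamin C: kale $0.0108, broccoli $0.0116, strawberries $0.0134, sweet potato $0.0280, carrots $0.0300.
Take 3 servings of kale: +348.0 mg vitamin C for $3.75 (total $3.75, still need 87.0 mg).
Take 1.012 servings of broccoli: +87.0 mg vitamin C for $1.01 (total $4.76, still need 0.0 mg).
Greedy by cheapest-per-mg is optimal for a single linear constraint, so the minimum cost is $4.76.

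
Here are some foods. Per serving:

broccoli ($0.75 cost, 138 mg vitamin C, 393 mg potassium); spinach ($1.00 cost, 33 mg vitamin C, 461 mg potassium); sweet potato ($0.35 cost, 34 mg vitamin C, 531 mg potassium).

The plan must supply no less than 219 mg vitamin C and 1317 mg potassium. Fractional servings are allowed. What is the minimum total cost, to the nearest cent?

Two binding constraints pin down two serving amounts, so the optimal mix uses at most two foods. The candidates are each food alone (scaled to the tighter of vitamin C/potassium) and each pair with both constraints tight.
broccoli only: max(219/138, 1317/393) = 3.351 servings → $2.51.
spinach only: max(219/33, 1317/461) = 6.636 servings → $6.64.
sweet potato only: max(219/34, 1317/531) = 6.441 servings → $2.25.
broccoli + spinach with both tight: 1.135 servings and 1.889 servings → $2.74.
broccoli + sweet potato with both tight: 1.194 servings and 1.597 servings → $1.45.
spinach + sweet potato with both targets exact would need a negative amount; discard.
Cheapest feasible corner: $1.45.

$1.45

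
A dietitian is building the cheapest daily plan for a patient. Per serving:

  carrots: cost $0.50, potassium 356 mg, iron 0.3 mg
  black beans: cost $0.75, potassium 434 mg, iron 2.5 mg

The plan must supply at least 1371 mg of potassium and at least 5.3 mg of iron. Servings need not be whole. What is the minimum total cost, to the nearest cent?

Minimising a linear cost over {potassium ≥ 1371, iron ≥ 5.3, servings ≥ 0} — the optimum is at a vertex, using one or two foods.
carrots only: max(1371/356, 5.3/0.3) = 17.67 servings → $8.83.
black beans only: max(1371/434, 5.3/2.5) = 3.159 servings → $2.37.
carrots + black beans with both tight: 1.484 servings and 1.942 servings → $2.20.
So the least-cost plan costs $2.20.

$2.20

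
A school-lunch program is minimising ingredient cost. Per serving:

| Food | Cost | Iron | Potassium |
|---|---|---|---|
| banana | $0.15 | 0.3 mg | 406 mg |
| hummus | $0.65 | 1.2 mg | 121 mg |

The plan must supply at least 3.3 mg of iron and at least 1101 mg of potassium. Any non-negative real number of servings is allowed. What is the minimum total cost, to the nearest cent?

$1.65

banana only: max(3.3/0.3, 1101/406) = 11 servings → $1.65.
hummus only: max(3.3/1.2, 1101/121) = 9.099 servings → $5.91.
banana + hummus with both tight: 2.045 servings and 2.239 servings → $1.76.
Cheapest feasible corner: $1.65.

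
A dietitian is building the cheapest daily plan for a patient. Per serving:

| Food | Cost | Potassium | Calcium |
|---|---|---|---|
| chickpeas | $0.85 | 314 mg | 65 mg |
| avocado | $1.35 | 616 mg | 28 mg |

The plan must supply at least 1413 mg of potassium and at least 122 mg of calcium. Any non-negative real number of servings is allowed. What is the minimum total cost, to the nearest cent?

$3.28

chickpeas only: max(1413/314, 122/65) = 4.5 servings → $3.83.
avocado only: max(1413/616, 122/28) = 4.357 servings → $5.88.
chickpeas + avocado with both tight: 1.139 servings and 1.713 servings → $3.28.
Cheapest feasible corner: $3.28.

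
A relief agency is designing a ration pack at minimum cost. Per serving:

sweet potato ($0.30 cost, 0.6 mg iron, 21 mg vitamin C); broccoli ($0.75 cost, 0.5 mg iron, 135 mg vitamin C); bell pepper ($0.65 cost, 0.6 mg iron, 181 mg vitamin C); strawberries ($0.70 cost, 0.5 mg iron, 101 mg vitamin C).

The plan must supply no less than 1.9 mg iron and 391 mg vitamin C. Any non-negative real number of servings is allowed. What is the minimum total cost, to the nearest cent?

Compare the cost at each extreme point of the feasible region.
sweet potato only: max(1.9/0.6, 391/21) = 18.62 servings → $5.59.
broccoli only: max(1.9/0.5, 391/135) = 3.8 servings → $2.85.
bell pepper only: max(1.9/0.6, 391/181) = 3.167 servings → $2.06.
strawberries only: max(1.9/0.5, 391/101) = 3.871 servings → $2.71.
sweet potato + broccoli with both tight: 0.8652 servings and 2.762 servings → $2.33.
sweet potato + bell pepper with both tight: 1.139 servings and 2.028 servings → $1.66.
sweet potato + strawberries: the both-tight solution has a negative serving — not a feasible corner.
broccoli + bell pepper: the both-tight solution has a negative serving — not a feasible corner.
broccoli + strawberries with both tight: 0.2118 servings and 3.588 servings → $2.67.
bell pepper + strawberries with both tight: 0.1204 servings and 3.656 servings → $2.64.
Cheapest feasible corner: $1.66.

$1.66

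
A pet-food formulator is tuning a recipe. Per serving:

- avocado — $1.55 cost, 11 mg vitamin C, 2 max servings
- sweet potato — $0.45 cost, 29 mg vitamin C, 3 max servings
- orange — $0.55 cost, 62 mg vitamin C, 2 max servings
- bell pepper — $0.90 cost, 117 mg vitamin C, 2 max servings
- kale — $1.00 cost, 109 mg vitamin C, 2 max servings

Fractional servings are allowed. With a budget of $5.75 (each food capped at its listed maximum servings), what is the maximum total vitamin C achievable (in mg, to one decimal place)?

Vitamin C per dollar: bell pepper 130, orange 112.7, kale 109, sweet potato 64.44, avocado 7.097.
Take 2 servings of bell pepper: spends $1.80, +234.0 mg vitamin C (running total 234.0 mg).
Take 2 servings of orange: spends $1.10, +124.0 mg vitamin C (running total 358.0 mg).
Take 2 servings of kale: spends $2.00, +218.0 mg vitamin C (running total 576.0 mg).
Take 1.889 servings of sweet potato: spends $0.85, +54.8 mg vitamin C (running total 630.8 mg).
Filling greedily by vitamin C-per-dollar is optimal for one linear limit, giving 630.8 mg.

630.8 mg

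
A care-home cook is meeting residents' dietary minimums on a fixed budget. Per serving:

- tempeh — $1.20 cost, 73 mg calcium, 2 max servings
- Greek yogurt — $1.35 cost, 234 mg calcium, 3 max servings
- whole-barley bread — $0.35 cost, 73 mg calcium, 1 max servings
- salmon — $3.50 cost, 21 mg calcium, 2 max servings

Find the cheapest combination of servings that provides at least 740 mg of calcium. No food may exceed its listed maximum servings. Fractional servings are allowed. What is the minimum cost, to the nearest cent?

$4.20

Cost per mg of calcium: whole-barley bread $0.0048, Greek yogurt $0.0058, tempeh $0.0164, salmon $0.1667.
Take 1 serving of whole-barley bread: +73.0 mg calcium for $0.35 (total $0.35, still need 667.0 mg).
Take 2.85 servings of Greek yogurt: +667.0 mg calcium for $3.85 (total $4.20, still need 0.0 mg).
Filling from the cheapest source first is optimal under one linear minimum: $4.20.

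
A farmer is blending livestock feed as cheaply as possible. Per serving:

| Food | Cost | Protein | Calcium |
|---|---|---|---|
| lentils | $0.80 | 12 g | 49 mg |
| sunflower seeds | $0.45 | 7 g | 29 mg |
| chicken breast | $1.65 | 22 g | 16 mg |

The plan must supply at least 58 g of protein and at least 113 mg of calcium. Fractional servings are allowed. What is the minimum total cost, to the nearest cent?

$3.73

lentils only: max(58/12, 113/49) = 4.833 servings → $3.87.
sunflower seeds only: max(58/7, 113/29) = 8.286 servings → $3.73.
chicken breast only: max(58/22, 113/16) = 7.062 servings → $11.65.
lentils + sunflower seeds with both targets exact would need a negative amount; discard.
lentils + chicken breast with both tight: 1.758 servings and 1.677 servings → $4.17.
sunflower seeds + chicken breast with both tight: 2.962 servings and 1.694 servings → $4.13.
Cheapest feasible corner: $3.73.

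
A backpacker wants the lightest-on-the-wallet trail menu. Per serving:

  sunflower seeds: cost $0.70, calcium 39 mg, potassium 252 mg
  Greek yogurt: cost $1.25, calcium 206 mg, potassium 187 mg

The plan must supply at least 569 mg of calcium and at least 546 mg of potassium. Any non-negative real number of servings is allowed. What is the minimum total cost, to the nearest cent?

$3.52

Two binding constraints pin down two serving amounts, so the optimal mix uses at most two foods. The candidates are each food alone (scaled to the tighter of calcium/potassium) and each pair with both constraints tight.
sunflower seeds only: max(569/39, 546/252) = 14.59 servings → $10.21.
Greek yogurt only: max(569/206, 546/187) = 2.92 servings → $3.65.
sunflower seeds + Greek yogurt with both tight: 0.1361 servings and 2.736 servings → $3.52.
The minimum over all feasible corners is $3.52.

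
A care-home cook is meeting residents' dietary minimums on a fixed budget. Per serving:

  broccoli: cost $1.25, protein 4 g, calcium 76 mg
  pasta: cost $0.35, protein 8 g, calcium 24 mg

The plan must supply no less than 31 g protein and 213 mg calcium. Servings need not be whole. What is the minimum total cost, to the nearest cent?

$3.11

A basic optimal solution has at most two foods positive. Try each food alone and each pair with both targets met exactly.
broccoli only: max(31/4, 213/76) = 7.75 servings → $9.69.
pasta only: max(31/8, 213/24) = 8.875 servings → $3.11.
broccoli + pasta with both tight: 1.875 servings and 2.938 servings → $3.37.
The minimum over all feasible corners is $3.11.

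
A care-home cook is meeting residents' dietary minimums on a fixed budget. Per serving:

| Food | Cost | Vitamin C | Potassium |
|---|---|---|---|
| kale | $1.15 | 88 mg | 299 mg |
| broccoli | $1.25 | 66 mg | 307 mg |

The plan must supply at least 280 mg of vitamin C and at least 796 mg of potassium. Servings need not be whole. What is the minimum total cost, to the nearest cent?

$3.66

An LP optimum is at a vertex; with two nutrient constraints at most two foods are used. Check each candidate.
kale only: max(280/88, 796/299) = 3.182 servings → $3.66.
broccoli only: max(280/66, 796/307) = 4.242 servings → $5.30.
kale + broccoli: the both-tight solution has a negative serving — not a feasible corner.
The minimum over all feasible corners is $3.66.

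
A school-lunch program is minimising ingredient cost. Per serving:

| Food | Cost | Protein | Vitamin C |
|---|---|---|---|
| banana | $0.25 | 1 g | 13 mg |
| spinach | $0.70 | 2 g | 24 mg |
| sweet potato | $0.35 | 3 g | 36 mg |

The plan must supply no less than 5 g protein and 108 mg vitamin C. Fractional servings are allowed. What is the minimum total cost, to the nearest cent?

Check every corner: each single food scaled to meet both minima, and each pair solved so both constraints bind.
banana only: max(5/1, 108/13) = 8.308 servings → $2.08.
spinach only: max(5/2, 108/24) = 4.5 servings → $3.15.
sweet potato only: max(5/3, 108/36) = 3 servings → $1.05.
banana + spinach: intersection lies outside the first quadrant.
banana + sweet potato: intersection lies outside the first quadrant.
spinach + sweet potato (both tight): parallel constraints — no distinct corner.
The minimum over all feasible corners is $1.05.

$1.05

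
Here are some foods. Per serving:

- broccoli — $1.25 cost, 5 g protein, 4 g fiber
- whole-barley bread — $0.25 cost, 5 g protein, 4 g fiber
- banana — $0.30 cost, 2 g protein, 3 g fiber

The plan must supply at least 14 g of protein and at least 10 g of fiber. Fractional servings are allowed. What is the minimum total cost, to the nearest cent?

Minimising a linear cost over {protein ≥ 14, fiber ≥ 10, servings ≥ 0} — the optimum is at a vertex, using one or two foods.
broccoli only: max(14/5, 10/4) = 2.8 servings → $3.50.
whole-barley bread only: max(14/5, 10/4) = 2.8 servings → $0.70.
banana only: max(14/2, 10/3) = 7 servings → $2.10.
broccoli + whole-barley bread (both tight): parallel constraints — no distinct corner.
broccoli + banana: the both-tight solution has a negative serving — not a feasible corner.
whole-barley bread + banana: the both-tight solution has a negative serving — not a feasible corner.
The minimum over all feasible corners is $0.70.

$0.70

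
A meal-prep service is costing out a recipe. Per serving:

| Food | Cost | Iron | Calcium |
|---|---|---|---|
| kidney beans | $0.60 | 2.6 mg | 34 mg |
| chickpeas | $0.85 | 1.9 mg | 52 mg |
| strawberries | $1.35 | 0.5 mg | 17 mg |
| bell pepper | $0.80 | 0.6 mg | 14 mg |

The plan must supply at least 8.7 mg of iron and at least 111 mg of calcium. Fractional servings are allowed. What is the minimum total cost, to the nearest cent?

$2.01

For a min-cost LP with two ≥-constraints, a basic feasible solution has at most two positive variables.
kidney beans only: max(8.7/2.6, 111/34) = 3.346 servings → $2.01.
chickpeas only: max(8.7/1.9, 111/52) = 4.579 servings → $3.89.
strawberries only: max(8.7/0.5, 111/17) = 17.4 servings → $23.49.
bell pepper only: max(8.7/0.6, 111/14) = 14.5 servings → $11.60.
kidney beans + chickpeas: the both-tight solution has a negative serving — not a feasible corner.
kidney beans + strawberries: intersection lies outside the first quadrant.
kidney beans + bell pepper with both targets exact would need a negative amount; discard.
chickpeas + strawberries: the both-tight solution has a negative serving — not a feasible corner.
chickpeas + bell pepper with both targets exact would need a negative amount; discard.
strawberries + bell pepper: the both-tight solution has a negative serving — not a feasible corner.
The minimum over all feasible corners is $2.01.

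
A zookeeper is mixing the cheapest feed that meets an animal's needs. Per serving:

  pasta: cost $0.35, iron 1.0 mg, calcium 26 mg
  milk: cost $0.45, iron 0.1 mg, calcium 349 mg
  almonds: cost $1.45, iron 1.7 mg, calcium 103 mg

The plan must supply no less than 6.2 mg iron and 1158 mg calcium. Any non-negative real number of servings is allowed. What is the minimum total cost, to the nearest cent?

$3.36

A basic optimal solution has at most two foods positive. Try each food alone and each pair with both targets met exactly.
pasta only: max(6.2/1.0, 1158/26) = 44.54 servings → $15.59.
milk only: max(6.2/0.1, 1158/349) = 62 servings → $27.90.
almonds only: max(6.2/1.7, 1158/103) = 11.24 servings → $16.30.
pasta + milk with both tight: 5.912 servings and 2.878 servings → $3.36.
pasta + almonds: intersection lies outside the first quadrant.
milk + almonds with both tight: 2.281 servings and 3.513 servings → $6.12.
So the least-cost plan costs $3.36.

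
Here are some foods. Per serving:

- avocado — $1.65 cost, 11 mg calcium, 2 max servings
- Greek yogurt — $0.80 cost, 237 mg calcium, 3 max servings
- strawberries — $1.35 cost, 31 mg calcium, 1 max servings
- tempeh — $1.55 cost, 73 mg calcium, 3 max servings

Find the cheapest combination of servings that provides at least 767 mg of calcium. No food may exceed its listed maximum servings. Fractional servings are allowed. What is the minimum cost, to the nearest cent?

Cost per mg of calcium: Greek yogurt $0.0034, tempeh $0.0212, strawberries $0.0435, avocado $0.1500.
Take 3 servings of Greek yogurt: +711.0 mg calcium for $2.40 (total $2.40, still need 56.0 mg).
Take 0.7671 servings of tempeh: +56.0 mg calcium for $1.19 (total $3.59, still need 0.0 mg).
Filling from the cheapest source first is optimal under one linear minimum: $3.59.

$3.59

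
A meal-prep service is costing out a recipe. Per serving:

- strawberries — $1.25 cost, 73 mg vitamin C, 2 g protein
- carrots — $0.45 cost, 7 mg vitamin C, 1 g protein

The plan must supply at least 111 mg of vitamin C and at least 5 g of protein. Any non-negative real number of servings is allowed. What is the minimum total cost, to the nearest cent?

$2.70

Check every corner: each single food scaled to meet both minima, and each pair solved so both constraints bind.
strawberries only: max(111/73, 5/2) = 2.5 servings → $3.12.
carrots only: max(111/7, 5/1) = 15.86 servings → $7.14.
strawberries + carrots with both tight: 1.288 servings and 2.424 servings → $2.70.
Cheapest feasible corner: $2.70.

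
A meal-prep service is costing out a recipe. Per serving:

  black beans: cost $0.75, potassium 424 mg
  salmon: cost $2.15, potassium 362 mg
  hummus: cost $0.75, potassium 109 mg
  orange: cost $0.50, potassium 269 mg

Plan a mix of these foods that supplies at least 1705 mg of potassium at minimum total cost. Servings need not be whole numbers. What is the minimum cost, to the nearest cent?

$3.02

Cost per mg of potassium: black beans $0.0018, orange $0.0019, salmon $0.0059, hummus $0.0069.
With no serving limits, use only black beans: 1705 mg / 424 mg = 4.021 servings × $0.75 = $3.02.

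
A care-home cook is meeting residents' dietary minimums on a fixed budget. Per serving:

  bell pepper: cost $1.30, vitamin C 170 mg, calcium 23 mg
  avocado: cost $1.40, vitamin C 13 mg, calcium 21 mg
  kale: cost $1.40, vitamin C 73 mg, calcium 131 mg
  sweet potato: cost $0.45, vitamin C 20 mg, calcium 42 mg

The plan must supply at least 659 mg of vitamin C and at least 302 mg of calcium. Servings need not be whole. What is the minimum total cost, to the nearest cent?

$6.52

bell pepper only: max(659/170, 302/23) = 13.13 servings → $17.07.
avocado only: max(659/13, 302/21) = 50.69 servings → $70.97.
kale only: max(659/73, 302/131) = 9.027 servings → $12.64.
sweet potato only: max(659/20, 302/42) = 32.95 servings → $14.83.
bell pepper + avocado with both tight: 3.031 servings and 11.06 servings → $19.43.
bell pepper + kale with both tight: 3.122 servings and 1.757 servings → $6.52.
bell pepper + sweet potato with both tight: 3.239 servings and 5.417 servings → $6.65.
avocado + kale: intersection lies outside the first quadrant.
avocado + sweet potato with both targets exact would need a negative amount; discard.
kale + sweet potato: intersection lies outside the first quadrant.
Cheapest feasible corner: $6.52.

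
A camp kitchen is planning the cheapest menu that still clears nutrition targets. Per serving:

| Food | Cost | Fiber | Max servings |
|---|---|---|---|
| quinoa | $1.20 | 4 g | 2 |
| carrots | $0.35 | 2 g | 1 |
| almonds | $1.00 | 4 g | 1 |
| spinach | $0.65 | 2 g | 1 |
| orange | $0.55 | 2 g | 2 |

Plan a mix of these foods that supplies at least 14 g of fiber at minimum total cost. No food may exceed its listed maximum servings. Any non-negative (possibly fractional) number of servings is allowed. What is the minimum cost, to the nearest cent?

$3.65

Cost per g of fiber: carrots $0.1750, almonds $0.2500, orange $0.2750, quinoa $0.3000, spinach $0.3250.
Take 1 serving of carrots: +2.0 g fiber for $0.35 (total $0.35, still need 12.0 g).
Take 1 serving of almonds: +4.0 g fiber for $1.00 (total $1.35, still need 8.0 g).
Take 2 servings of orange: +4.0 g fiber for $1.10 (total $2.45, still need 4.0 g).
Take 1 serving of quinoa: +4.0 g fiber for $1.20 (total $3.65, still need 0.0 g).
Filling from the cheapest source first is optimal under one linear minimum: $3.65.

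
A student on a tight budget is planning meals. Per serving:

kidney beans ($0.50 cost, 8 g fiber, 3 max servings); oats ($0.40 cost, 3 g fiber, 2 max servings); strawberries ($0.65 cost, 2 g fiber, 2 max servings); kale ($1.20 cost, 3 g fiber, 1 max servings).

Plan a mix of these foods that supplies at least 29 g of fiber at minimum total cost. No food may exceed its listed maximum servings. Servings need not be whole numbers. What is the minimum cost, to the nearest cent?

$2.17

Cost per g of fiber: kidney beans $0.0625, oats $0.1333, strawberries $0.3250, kale $0.4000.
Take 3 servings of kidney beans: +24.0 g fiber for $1.50 (total $1.50, still need 5.0 g).
Take 1.667 servings of oats: +5.0 g fiber for $0.67 (total $2.17, still need 0.0 g).
Filling from the cheapest source first is optimal under one linear minimum: $2.17.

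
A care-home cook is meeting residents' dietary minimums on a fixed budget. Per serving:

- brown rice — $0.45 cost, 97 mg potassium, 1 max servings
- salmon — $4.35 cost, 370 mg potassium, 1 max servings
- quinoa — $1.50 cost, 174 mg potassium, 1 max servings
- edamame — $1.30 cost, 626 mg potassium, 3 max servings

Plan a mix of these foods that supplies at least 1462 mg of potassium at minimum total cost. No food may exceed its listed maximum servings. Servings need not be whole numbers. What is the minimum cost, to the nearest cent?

$3.04

Cost per mg of potassium: edamame $0.0021, brown rice $0.0046, quinoa $0.0086, salmon $0.0118.
Take 2.335 servings of edamame: +1462.0 mg potassium for $3.04 (total $3.04, still need 0.0 mg).
Greedy by cheapest-per-mg is optimal for a single linear constraint, so the minimum cost is $3.04.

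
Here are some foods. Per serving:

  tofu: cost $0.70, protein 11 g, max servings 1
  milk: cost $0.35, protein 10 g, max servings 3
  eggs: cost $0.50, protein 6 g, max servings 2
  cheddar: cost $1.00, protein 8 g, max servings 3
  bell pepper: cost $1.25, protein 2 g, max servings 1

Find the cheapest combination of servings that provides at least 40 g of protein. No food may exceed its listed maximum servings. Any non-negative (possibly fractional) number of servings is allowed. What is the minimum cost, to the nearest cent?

Cost per g of protein: milk $0.0350, tofu $0.0636, eggs $0.0833, cheddar $0.1250, bell pepper $0.6250.
Take 3 servings of milk: +30.0 g protein for $1.05 (total $1.05, still need 10.0 g).
Take 0.9091 servings of tofu: +10.0 g protein for $0.64 (total $1.69, still need 0.0 g).
Greedy by cheapest-per-g is optimal for a single linear constraint, so the minimum cost is $1.69.

$1.69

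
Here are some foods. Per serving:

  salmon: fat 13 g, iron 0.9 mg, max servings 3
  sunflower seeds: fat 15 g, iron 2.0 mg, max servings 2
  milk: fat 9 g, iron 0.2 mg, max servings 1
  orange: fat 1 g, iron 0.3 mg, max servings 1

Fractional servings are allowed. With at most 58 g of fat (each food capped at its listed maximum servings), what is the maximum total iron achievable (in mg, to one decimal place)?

Iron per g fat: orange 0.3, sunflower seeds 0.1333, salmon 0.06923, milk 0.02222.
Take 1 serving of orange: uses 1 g fat, +0.3 mg iron (running total 0.3 mg).
Take 2 servings of sunflower seeds: uses 30 g fat, +4.0 mg iron (running total 4.3 mg).
Take 2.077 servings of salmon: uses 27 g fat, +1.9 mg iron (running total 6.2 mg).
Greedy by best ratio exhausts the fat allowance optimally: 6.2 mg.

6.2 mg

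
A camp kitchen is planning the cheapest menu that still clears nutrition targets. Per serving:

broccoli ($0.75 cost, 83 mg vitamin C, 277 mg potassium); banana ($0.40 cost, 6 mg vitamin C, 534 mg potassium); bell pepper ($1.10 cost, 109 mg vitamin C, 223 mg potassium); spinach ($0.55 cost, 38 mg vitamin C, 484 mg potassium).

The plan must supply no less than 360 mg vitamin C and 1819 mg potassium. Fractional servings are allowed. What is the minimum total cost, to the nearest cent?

At the optimum either one food covers both requirements or two foods hit both targets exactly; no other combination can be cheaper.
broccoli only: max(360/83, 1819/277) = 6.567 servings → $4.93.
banana only: max(360/6, 1819/534) = 60 servings → $24.00.
bell pepper only: max(360/109, 1819/223) = 8.157 servings → $8.97.
spinach only: max(360/38, 1819/484) = 9.474 servings → $5.21.
broccoli + banana with both tight: 4.25 servings and 1.202 servings → $3.67.
broccoli + bell pepper with both targets exact would need a negative amount; discard.
broccoli + spinach with both tight: 3.546 servings and 1.729 servings → $3.61.
banana + bell pepper with both tight: 2.075 servings and 3.189 servings → $4.34.
banana + spinach with both targets exact would need a negative amount; discard.
bell pepper + spinach with both tight: 2.374 servings and 2.665 servings → $4.08.
The minimum over all feasible corners is $3.61.

$3.61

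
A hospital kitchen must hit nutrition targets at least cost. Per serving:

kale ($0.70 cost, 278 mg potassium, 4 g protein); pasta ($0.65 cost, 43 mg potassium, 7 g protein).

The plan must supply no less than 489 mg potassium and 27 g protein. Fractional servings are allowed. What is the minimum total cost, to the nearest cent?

$2.93

kale only: max(489/278, 27/4) = 6.75 servings → $4.72.
pasta only: max(489/43, 27/7) = 11.37 servings → $7.39.
kale + pasta with both tight: 1.275 servings and 3.129 servings → $2.93.
Cheapest feasible corner: $2.93.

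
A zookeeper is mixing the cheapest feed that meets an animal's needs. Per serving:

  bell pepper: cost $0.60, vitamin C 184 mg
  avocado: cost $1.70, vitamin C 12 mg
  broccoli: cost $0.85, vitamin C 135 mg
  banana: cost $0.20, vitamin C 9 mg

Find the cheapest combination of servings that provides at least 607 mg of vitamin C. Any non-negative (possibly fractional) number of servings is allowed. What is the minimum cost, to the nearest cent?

Cost per mg of vitamin C: bell pepper $0.0033, broccoli $0.0063, banana $0.0222, avocado $0.1417.
With no serving limits, use only bell pepper: 607 mg / 184 mg = 3.299 servings × $0.60 = $1.98.

$1.98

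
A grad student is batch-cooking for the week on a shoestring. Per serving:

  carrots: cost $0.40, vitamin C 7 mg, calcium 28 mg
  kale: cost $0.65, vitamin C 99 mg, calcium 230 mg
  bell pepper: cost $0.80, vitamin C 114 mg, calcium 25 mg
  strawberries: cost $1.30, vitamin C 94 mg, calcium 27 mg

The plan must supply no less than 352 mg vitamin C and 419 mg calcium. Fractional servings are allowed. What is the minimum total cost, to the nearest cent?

Two binding constraints pin down two serving amounts, so the optimal mix uses at most two foods. The candidates are each food alone (scaled to the tighter of vitamin C/calcium) and each pair with both constraints tight.
carrots only: max(352/7, 419/28) = 50.29 servings → $20.11.
kale only: max(352/99, 419/230) = 3.556 servings → $2.31.
bell pepper only: max(352/114, 419/25) = 16.76 servings → $13.41.
strawberries only: max(352/94, 419/27) = 15.52 servings → $20.17.
carrots + kale with both targets exact would need a negative amount; discard.
carrots + bell pepper with both tight: 12.92 servings and 2.295 servings → $7.00.
carrots + strawberries with both tight: 12.23 servings and 2.834 servings → $8.58.
kale + bell pepper with both tight: 1.641 servings and 1.663 servings → $2.40.
kale + strawberries with both tight: 1.577 servings and 2.084 servings → $3.73.
bell pepper + strawberries with both targets exact would need a negative amount; discard.
The minimum over all feasible corners is $2.31.

$2.31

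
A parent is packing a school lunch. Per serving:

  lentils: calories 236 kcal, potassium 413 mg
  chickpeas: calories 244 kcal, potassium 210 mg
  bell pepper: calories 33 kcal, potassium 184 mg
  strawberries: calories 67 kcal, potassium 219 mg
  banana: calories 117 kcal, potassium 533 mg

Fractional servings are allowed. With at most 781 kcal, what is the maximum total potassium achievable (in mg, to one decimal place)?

4354.7 mg

Potassium per kcal: bell pepper 5.576, banana 4.556, strawberries 3.269, lentils 1.75, chickpeas 0.8607.
With no serving limits, spend the whole calories allowance on bell pepper: 781 kcal / 33 kcal × 184 mg = 4354.7 mg.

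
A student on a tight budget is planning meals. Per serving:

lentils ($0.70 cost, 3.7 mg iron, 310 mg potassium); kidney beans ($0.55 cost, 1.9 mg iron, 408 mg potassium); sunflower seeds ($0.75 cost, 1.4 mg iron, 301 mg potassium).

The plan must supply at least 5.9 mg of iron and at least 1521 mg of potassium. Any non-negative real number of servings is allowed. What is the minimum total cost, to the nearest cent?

$2.05

lentils only: max(5.9/3.7, 1521/310) = 4.906 servings → $3.43.
kidney beans only: max(5.9/1.9, 1521/408) = 3.728 servings → $2.05.
sunflower seeds only: max(5.9/1.4, 1521/301) = 5.053 servings → $3.79.
lentils + kidney beans with both targets exact would need a negative amount; discard.
lentils + sunflower seeds with both targets exact would need a negative amount; discard.
kidney beans + sunflower seeds: the both-tight solution has a negative serving — not a feasible corner.
The minimum over all feasible corners is $2.05.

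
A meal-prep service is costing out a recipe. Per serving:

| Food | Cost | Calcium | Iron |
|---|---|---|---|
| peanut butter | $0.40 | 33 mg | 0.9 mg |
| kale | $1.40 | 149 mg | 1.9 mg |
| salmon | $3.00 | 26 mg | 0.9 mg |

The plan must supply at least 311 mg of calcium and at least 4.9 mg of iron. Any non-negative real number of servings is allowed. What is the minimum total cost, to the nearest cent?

An LP optimum is at a vertex; with two nutrient constraints at most two foods are used. Check each candidate.
peanut butter only: max(311/33, 4.9/0.9) = 9.424 servings → $3.77.
kale only: max(311/149, 4.9/1.9) = 2.579 servings → $3.61.
salmon only: max(311/26, 4.9/0.9) = 11.96 servings → $35.88.
peanut butter + kale with both tight: 1.95 servings and 1.655 servings → $3.10.
peanut butter + salmon: intersection lies outside the first quadrant.
kale + salmon with both tight: 1.8 servings and 1.643 servings → $7.45.
Cheapest feasible corner: $3.10.

$3.10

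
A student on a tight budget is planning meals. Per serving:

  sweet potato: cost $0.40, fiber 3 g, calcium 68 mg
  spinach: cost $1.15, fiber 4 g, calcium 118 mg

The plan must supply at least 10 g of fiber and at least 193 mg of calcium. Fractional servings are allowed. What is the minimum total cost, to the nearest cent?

$1.33

sweet potato only: max(10/3, 193/68) = 3.333 servings → $1.33.
spinach only: max(10/4, 193/118) = 2.5 servings → $2.88.
sweet potato + spinach with both targets exact would need a negative amount; discard.
The minimum over all feasible corners is $1.33.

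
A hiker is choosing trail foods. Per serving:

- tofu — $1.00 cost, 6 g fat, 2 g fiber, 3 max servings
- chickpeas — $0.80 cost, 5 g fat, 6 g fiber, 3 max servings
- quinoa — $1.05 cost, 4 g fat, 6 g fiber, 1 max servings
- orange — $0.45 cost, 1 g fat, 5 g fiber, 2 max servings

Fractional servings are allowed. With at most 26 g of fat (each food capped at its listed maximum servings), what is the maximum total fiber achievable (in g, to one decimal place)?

Fiber per g fat: orange 5, quinoa 1.5, chickpeas 1.2, tofu 0.3333.
Take 2 servings of orange: uses 2 g fat, +10.0 g fiber (running total 10.0 g).
Take 1 serving of quinoa: uses 4 g fat, +6.0 g fiber (running total 16.0 g).
Take 3 servings of chickpeas: uses 15 g fat, +18.0 g fiber (running total 34.0 g).
Take 0.8333 servings of tofu: uses 5 g fat, +1.7 g fiber (running total 35.7 g).
Filling greedily by fiber-per-g fat is optimal for one linear limit, giving 35.7 g.

35.7 g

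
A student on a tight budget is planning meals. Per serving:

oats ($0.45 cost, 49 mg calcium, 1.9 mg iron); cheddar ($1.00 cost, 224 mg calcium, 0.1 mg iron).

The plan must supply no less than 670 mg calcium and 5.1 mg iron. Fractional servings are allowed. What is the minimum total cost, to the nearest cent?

$3.58

Compare the cost at each extreme point of the feasible region.
oats only: max(670/49, 5.1/1.9) = 13.67 servings → $6.15.
cheddar only: max(670/224, 5.1/0.1) = 51 servings → $51.00.
oats + cheddar with both tight: 2.556 servings and 2.432 servings → $3.58.
So the least-cost plan costs $3.58.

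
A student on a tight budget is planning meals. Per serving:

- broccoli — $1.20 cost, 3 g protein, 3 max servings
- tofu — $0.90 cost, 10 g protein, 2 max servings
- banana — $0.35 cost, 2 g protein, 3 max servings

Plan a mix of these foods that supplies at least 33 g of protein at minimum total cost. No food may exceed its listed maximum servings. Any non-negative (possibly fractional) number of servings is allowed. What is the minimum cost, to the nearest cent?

$5.65

Cost per g of protein: tofu $0.0900, banana $0.1750, broccoli $0.4000.
Take 2 servings of tofu: +20.0 g protein for $1.80 (total $1.80, still need 13.0 g).
Take 3 servings of banana: +6.0 g protein for $1.05 (total $2.85, still need 7.0 g).
Take 2.333 servings of broccoli: +7.0 g protein for $2.80 (total $5.65, still need 0.0 g).
Filling from the cheapest source first is optimal under one linear minimum: $5.65.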